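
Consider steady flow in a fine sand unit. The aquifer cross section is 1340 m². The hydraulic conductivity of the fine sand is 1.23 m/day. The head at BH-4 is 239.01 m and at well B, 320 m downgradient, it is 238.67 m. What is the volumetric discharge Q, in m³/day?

Hydraulic gradient i = (239.01 − 238.67) / 320 = 0.34 / 320 = 0.001063.
Darcy's law: Q = K · A · i = 1.230 × 1340 × 0.001063 = 1.751 m³/day.

1.75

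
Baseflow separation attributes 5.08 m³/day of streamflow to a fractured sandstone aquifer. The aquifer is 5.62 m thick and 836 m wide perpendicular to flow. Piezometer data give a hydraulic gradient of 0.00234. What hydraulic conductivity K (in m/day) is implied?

Cross-sectional area A = 836 × 5.62 = 4698 m².
Hydraulic gradient i = 0.00234.
From Q = K·A·i, K = Q / (A·i) = 5.08 / (4698 × 0.002340) = 0.4621 m/day.

0.462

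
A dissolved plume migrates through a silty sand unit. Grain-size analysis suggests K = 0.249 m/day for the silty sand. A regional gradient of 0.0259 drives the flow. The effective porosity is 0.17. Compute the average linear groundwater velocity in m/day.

0.0379

Hydraulic gradient i = 0.0259.
Darcy flux q = K · i = 0.2490 × 0.02590 = 0.006449 m/day.
Seepage velocity v = q / n_e = 0.006449 / 0.17 = 0.03794 m/day.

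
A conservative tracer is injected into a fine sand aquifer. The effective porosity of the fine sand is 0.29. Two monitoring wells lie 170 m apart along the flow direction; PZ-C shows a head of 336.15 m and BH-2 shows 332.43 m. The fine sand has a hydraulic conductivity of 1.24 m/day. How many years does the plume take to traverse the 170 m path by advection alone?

Hydraulic gradient i = (336.15 − 332.43) / 170 = 3.72 / 170 = 0.02188.
Darcy flux q = K · i = 1.240 × 0.02188 = 0.02713 m/day.
Seepage velocity v = q / n_e = 0.02713 / 0.29 = 0.09357 m/day.
Travel time t = L / v = 170 / 0.09357 = 1817 days = 4.974 years.

4.97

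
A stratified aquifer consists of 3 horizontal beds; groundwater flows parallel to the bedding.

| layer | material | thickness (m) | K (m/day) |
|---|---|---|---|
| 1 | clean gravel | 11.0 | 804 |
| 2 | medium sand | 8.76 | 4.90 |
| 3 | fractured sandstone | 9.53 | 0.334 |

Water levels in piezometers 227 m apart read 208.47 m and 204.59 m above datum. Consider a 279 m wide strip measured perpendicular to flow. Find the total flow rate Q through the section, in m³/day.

Flow is parallel to layering, so each bed carries its own Darcy discharge and the transmissivities add.
Σ(K_i·b_i) = 804×11.0 + 4.90×8.76 + 0.334×9.53 = 8890 m²/day.
Hydraulic gradient i = (208.47 − 204.59) / 227 = 3.88 / 227 = 0.01709.
Q = Σ(K_i·b_i) · W · i = 8890 × 279 × 0.01709 = 42395 m³/day.

42400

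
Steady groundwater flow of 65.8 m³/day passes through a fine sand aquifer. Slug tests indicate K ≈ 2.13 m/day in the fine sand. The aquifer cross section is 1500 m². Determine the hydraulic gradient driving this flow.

0.0206

From Q = K·A·i, i = Q / (K·A) = 65.8 / (2.130 × 1500) = 0.02059.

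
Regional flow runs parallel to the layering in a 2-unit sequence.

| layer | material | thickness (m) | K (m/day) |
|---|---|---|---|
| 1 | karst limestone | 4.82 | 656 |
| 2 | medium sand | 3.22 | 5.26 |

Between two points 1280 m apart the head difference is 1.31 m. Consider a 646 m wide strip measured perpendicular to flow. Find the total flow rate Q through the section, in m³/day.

2100

Flow is parallel to layering, so each bed carries its own Darcy discharge and the transmissivities add.
Σ(K_i·b_i) = 656×4.82 + 5.26×3.22 = 3179 m²/day.
Hydraulic gradient i = Δh / L = 1.31 / 1280 = 0.001023.
Q = Σ(K_i·b_i) · W · i = 3179 × 646 × 0.001023 = 2102 m³/day.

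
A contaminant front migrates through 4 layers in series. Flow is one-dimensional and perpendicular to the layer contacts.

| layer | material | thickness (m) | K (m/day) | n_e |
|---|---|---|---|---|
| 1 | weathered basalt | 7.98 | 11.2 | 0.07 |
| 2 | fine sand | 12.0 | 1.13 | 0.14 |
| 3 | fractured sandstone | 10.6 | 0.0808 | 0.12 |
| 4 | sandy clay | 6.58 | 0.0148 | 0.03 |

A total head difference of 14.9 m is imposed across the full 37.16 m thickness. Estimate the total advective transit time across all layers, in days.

With flow normal to the layers, continuity requires the same specific discharge q through every layer.
Σ(b_i/K_i) = 7.98/11.2 + 12.0/1.13 + 10.6/0.0808 + 6.58/0.0148 = 587.1 d.
q = Δh / Σ(b_i/K_i) = 14.9 / 587.1 = 0.02538 m/day.
In each layer the seepage velocity is v_i = q/n_i, so the layer transit time is t_i = b_i·n_i / q:
  layer 1 (weathered basalt): t_1 = 7.98 × 0.07 / 0.02538 = 22.01 d
  layer 2 (fine sand): t_2 = 12.0 × 0.14 / 0.02538 = 66.20 d
  layer 3 (fractured sandstone): t_3 = 10.6 × 0.12 / 0.02538 = 50.12 d
  layer 4 (sandy clay): t_4 = 6.58 × 0.03 / 0.02538 = 7.778 d
Total t = Σ t_i = 146.1 days.

146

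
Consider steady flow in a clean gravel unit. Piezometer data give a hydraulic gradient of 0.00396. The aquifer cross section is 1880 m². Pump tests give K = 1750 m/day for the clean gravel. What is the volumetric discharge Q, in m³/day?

Hydraulic gradient i = 0.00396.
Darcy's law: Q = K · A · i = 1750 × 1880 × 0.003960 = 13028 m³/day.

13000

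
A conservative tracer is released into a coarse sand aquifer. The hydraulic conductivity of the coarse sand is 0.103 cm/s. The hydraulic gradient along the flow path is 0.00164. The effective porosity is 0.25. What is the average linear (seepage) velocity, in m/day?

0.584

Convert K: 0.103 cm/s × 864 = 88.99 m/day.
Hydraulic gradient i = 0.00164.
Darcy flux q = K · i = 88.99 × 0.001640 = 0.1459 m/day.
Seepage velocity v = q / n_e = 0.1459 / 0.25 = 0.5838 m/day.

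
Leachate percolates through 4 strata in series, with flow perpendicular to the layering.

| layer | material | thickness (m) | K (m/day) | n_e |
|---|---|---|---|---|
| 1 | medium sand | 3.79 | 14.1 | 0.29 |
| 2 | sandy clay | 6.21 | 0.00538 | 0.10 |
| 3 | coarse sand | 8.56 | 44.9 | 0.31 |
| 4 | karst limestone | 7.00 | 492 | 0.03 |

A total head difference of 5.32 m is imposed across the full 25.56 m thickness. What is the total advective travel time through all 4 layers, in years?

2.72

With flow normal to the layers, continuity requires the same specific discharge q through every layer.
Σ(b_i/K_i) = 3.79/14.1 + 6.21/0.00538 + 8.56/44.9 + 7.00/492 = 1155 d.
q = Δh / Σ(b_i/K_i) = 5.32 / 1155 = 0.004607 m/day.
In each layer the seepage velocity is v_i = q/n_i, so the layer transit time is t_i = b_i·n_i / q:
  layer 1 (medium sand): t_1 = 3.79 × 0.29 / 0.004607 = 238.6 d
  layer 2 (sandy clay): t_2 = 6.21 × 0.10 / 0.004607 = 134.8 d
  layer 3 (coarse sand): t_3 = 8.56 × 0.31 / 0.004607 = 576.0 d
  layer 4 (karst limestone): t_4 = 7.00 × 0.03 / 0.004607 = 45.58 d
Total t = Σ t_i = 994.9 days = 2.724 years.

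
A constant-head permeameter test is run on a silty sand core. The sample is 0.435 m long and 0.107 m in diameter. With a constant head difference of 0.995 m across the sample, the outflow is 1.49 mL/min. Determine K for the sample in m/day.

Cross-sectional area A = π·(d/2)² = π × (0.107/2)² = 0.008992 m².
Convert discharge: 1.49 mL/min = 2.483e-08 m³/s.
Darcy's law rearranged: K = Q·L / (A·Δh) = 2.483e-08 × 0.435 / (0.008992 × 0.995) = 1.207e-06 m/s = 0.1043 m/day.

0.104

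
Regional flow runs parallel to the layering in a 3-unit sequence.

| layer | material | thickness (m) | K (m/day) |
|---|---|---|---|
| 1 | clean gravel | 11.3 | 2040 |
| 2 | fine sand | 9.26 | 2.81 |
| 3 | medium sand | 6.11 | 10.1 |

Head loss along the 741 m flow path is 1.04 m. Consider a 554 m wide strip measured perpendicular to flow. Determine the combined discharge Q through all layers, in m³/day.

18000

Flow is parallel to layering, so each bed carries its own Darcy discharge and the transmissivities add.
Σ(K_i·b_i) = 2040×11.3 + 2.81×9.26 + 10.1×6.11 = 23140 m²/day.
Hydraulic gradient i = Δh / L = 1.04 / 741 = 0.001404.
Q = Σ(K_i·b_i) · W · i = 23140 × 554 × 0.001404 = 17992 m³/day.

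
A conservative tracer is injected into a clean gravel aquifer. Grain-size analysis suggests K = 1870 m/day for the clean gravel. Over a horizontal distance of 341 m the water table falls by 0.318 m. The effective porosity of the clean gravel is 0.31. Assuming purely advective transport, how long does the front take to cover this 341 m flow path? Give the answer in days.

Hydraulic gradient i = Δh / L = 0.318 / 341 = 0.0009326.
Darcy flux q = K · i = 1870 × 0.0009326 = 1.744 m/day.
Seepage velocity v = q / n_e = 1.744 / 0.31 = 5.625 m/day.
Travel time t = L / v = 341 / 5.625 = 60.62 days.

60.6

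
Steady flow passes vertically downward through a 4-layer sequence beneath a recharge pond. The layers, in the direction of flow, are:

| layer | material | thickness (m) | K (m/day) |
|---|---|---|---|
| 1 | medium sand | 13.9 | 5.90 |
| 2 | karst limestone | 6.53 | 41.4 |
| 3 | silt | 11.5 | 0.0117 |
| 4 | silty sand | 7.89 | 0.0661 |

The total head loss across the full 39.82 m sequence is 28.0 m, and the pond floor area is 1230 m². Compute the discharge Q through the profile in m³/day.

Flow is perpendicular to layering, so the layers act in series and the equivalent K is the thickness-weighted harmonic mean.
Total thickness L = 13.9 + 6.53 + 11.5 + 7.89 = 39.82 m.
Σ(b_i/K_i) = 13.9/5.90 + 6.53/41.4 + 11.5/0.0117 + 7.89/0.0661 = 1105 d.
K_eq = L / Σ(b_i/K_i) = 39.82 / 1105 = 0.03604 m/day.
Q = K_eq · A · (Δh/L) = 0.03604 × 1230 × (28.0/39.82) = 31.17 m³/day.

31.2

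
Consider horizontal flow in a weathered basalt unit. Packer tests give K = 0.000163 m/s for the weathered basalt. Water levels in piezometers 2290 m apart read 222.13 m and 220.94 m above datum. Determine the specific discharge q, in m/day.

0.00732

Convert K: 0.000163 m/s × 86400 = 14.08 m/day.
Hydraulic gradient i = (222.13 − 220.94) / 2290 = 1.19 / 2290 = 0.0005197.
Specific discharge q = K · i = 14.08 × 0.0005197 = 0.007318 m/day.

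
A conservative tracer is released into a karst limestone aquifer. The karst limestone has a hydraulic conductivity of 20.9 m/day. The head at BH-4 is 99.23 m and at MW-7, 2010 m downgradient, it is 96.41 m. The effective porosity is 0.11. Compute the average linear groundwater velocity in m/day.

0.267

Hydraulic gradient i = (99.23 − 96.41) / 2010 = 2.82 / 2010 = 0.001403.
Darcy flux q = K · i = 20.90 × 0.001403 = 0.02932 m/day.
Seepage velocity v = q / n_e = 0.02932 / 0.11 = 0.2666 m/day.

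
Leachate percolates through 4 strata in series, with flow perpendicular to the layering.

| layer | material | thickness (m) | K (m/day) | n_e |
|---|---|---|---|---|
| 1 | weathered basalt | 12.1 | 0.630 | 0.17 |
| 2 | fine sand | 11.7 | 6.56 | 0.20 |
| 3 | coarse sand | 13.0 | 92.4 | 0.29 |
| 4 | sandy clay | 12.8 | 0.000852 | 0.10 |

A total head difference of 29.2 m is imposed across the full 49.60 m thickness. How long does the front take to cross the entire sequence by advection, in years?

With flow normal to the layers, continuity requires the same specific discharge q through every layer.
Σ(b_i/K_i) = 12.1/0.630 + 11.7/6.56 + 13.0/92.4 + 12.8/0.000852 = 15045 d.
q = Δh / Σ(b_i/K_i) = 29.2 / 15045 = 0.001941 m/day.
In each layer the seepage velocity is v_i = q/n_i, so the layer transit time is t_i = b_i·n_i / q:
  layer 1 (weathered basalt): t_1 = 12.1 × 0.17 / 0.001941 = 1060 d
  layer 2 (fine sand): t_2 = 11.7 × 0.20 / 0.001941 = 1206 d
  layer 3 (coarse sand): t_3 = 13.0 × 0.29 / 0.001941 = 1942 d
  layer 4 (sandy clay): t_4 = 12.8 × 0.10 / 0.001941 = 659.5 d
Total t = Σ t_i = 4867 days = 13.33 years.

13.3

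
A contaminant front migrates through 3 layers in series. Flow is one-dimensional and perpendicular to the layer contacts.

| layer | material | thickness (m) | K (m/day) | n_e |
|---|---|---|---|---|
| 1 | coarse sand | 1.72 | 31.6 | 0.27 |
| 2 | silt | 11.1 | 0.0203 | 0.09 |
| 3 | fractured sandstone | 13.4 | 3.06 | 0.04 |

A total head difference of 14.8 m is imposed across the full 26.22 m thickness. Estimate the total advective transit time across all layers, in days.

With flow normal to the layers, continuity requires the same specific discharge q through every layer.
Σ(b_i/K_i) = 1.72/31.6 + 11.1/0.0203 + 13.4/3.06 = 551.2 d.
q = Δh / Σ(b_i/K_i) = 14.8 / 551.2 = 0.02685 m/day.
In each layer the seepage velocity is v_i = q/n_i, so the layer transit time is t_i = b_i·n_i / q:
  layer 1 (coarse sand): t_1 = 1.72 × 0.27 / 0.02685 = 17.30 d
  layer 2 (silt): t_2 = 11.1 × 0.09 / 0.02685 = 37.21 d
  layer 3 (fractured sandstone): t_3 = 13.4 × 0.04 / 0.02685 = 19.96 d
Total t = Σ t_i = 74.47 days.

74.5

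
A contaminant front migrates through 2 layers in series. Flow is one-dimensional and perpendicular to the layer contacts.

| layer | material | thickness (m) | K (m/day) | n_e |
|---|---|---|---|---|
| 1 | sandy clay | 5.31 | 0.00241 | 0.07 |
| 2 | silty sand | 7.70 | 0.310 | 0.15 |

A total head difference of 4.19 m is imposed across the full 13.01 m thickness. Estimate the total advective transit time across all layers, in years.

With flow normal to the layers, continuity requires the same specific discharge q through every layer.
Σ(b_i/K_i) = 5.31/0.00241 + 7.70/0.310 = 2228 d.
q = Δh / Σ(b_i/K_i) = 4.19 / 2228 = 0.001880 m/day.
In each layer the seepage velocity is v_i = q/n_i, so the layer transit time is t_i = b_i·n_i / q:
  layer 1 (sandy clay): t_1 = 5.31 × 0.07 / 0.001880 = 197.7 d
  layer 2 (silty sand): t_2 = 7.70 × 0.15 / 0.001880 = 614.2 d
Total t = Σ t_i = 811.9 days = 2.223 years.

2.22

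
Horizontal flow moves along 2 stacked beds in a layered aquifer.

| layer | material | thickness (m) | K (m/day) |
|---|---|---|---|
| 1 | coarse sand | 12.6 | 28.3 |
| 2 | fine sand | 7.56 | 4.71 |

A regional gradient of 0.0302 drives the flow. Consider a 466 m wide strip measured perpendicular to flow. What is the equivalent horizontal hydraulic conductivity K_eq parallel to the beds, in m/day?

19.5

Flow is parallel to layering, so each bed carries its own Darcy discharge and the transmissivities add.
Σ(K_i·b_i) = 28.3×12.6 + 4.71×7.56 = 392.2 m²/day.
Total thickness b = 20.16 m, so K_eq = Σ(K_i·b_i)/b = 19.45 m/day.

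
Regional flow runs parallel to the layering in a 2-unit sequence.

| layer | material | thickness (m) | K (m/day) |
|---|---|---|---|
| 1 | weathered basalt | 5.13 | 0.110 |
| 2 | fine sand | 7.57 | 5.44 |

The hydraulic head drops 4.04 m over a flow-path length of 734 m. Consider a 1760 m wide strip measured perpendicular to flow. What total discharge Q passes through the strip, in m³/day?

404

Flow is parallel to layering, so each bed carries its own Darcy discharge and the transmissivities add.
Σ(K_i·b_i) = 0.110×5.13 + 5.44×7.57 = 41.75 m²/day.
Hydraulic gradient i = Δh / L = 4.04 / 734 = 0.005504.
Q = Σ(K_i·b_i) · W · i = 41.75 × 1760 × 0.005504 = 404.4 m³/day.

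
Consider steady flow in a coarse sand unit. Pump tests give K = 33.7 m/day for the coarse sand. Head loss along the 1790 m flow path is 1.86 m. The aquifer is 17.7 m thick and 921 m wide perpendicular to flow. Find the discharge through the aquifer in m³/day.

571

Cross-sectional area A = 921 × 17.7 = 16302 m².
Hydraulic gradient i = Δh / L = 1.86 / 1790 = 0.001039.
Darcy's law: Q = K · A · i = 33.70 × 16302 × 0.001039 = 570.9 m³/day.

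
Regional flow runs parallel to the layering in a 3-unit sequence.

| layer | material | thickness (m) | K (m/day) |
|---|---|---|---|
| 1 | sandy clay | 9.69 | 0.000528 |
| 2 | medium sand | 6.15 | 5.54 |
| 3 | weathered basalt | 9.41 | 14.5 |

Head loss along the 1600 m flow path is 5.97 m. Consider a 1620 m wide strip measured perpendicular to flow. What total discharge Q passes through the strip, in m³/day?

Flow is parallel to layering, so each bed carries its own Darcy discharge and the transmissivities add.
Σ(K_i·b_i) = 0.000528×9.69 + 5.54×6.15 + 14.5×9.41 = 170.5 m²/day.
Hydraulic gradient i = Δh / L = 5.97 / 1600 = 0.003731.
Q = Σ(K_i·b_i) · W · i = 170.5 × 1620 × 0.003731 = 1031 m³/day.

1030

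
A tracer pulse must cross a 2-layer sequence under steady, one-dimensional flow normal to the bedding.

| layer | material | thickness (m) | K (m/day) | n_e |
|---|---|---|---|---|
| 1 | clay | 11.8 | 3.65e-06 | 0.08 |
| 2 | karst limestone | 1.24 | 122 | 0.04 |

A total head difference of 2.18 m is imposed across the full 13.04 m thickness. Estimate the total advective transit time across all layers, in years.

4030

With flow normal to the layers, continuity requires the same specific discharge q through every layer.
Σ(b_i/K_i) = 11.8/3.65e-06 + 1.24/122 = 3.233e+06 d.
q = Δh / Σ(b_i/K_i) = 2.18 / 3.233e+06 = 6.743e-07 m/day.
In each layer the seepage velocity is v_i = q/n_i, so the layer transit time is t_i = b_i·n_i / q:
  layer 1 (clay): t_1 = 11.8 × 0.08 / 6.743e-07 = 1.400e+06 d
  layer 2 (karst limestone): t_2 = 1.24 × 0.04 / 6.743e-07 = 73555 d
Total t = Σ t_i = 1.473e+06 days = 4034 years.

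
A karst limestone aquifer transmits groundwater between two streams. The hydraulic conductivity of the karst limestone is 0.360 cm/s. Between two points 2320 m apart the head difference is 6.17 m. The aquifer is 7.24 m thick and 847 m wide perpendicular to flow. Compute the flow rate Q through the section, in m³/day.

Convert K: 0.360 cm/s × 864 = 311.0 m/day.
Cross-sectional area A = 847 × 7.24 = 6132 m².
Hydraulic gradient i = Δh / L = 6.17 / 2320 = 0.002659.
Darcy's law: Q = K · A · i = 311.0 × 6132 × 0.002659 = 5073 m³/day.

5070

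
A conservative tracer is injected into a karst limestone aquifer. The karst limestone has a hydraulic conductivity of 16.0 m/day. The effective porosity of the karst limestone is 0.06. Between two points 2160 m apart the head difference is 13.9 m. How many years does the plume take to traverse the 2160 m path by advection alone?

Hydraulic gradient i = Δh / L = 13.9 / 2160 = 0.006435.
Darcy flux q = K · i = 16.00 × 0.006435 = 0.1030 m/day.
Seepage velocity v = q / n_e = 0.1030 / 0.06 = 1.716 m/day.
Travel time t = L / v = 2160 / 1.716 = 1259 days = 3.446 years.

3.45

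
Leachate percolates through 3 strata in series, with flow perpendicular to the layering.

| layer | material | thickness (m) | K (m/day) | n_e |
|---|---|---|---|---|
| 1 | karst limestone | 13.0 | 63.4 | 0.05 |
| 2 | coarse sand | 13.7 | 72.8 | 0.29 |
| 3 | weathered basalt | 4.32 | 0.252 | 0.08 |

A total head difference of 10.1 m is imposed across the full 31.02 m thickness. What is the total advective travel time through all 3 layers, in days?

With flow normal to the layers, continuity requires the same specific discharge q through every layer.
Σ(b_i/K_i) = 13.0/63.4 + 13.7/72.8 + 4.32/0.252 = 17.54 d.
q = Δh / Σ(b_i/K_i) = 10.1 / 17.54 = 0.5760 m/day.
In each layer the seepage velocity is v_i = q/n_i, so the layer transit time is t_i = b_i·n_i / q:
  layer 1 (karst limestone): t_1 = 13.0 × 0.05 / 0.5760 = 1.129 d
  layer 2 (coarse sand): t_2 = 13.7 × 0.29 / 0.5760 = 6.898 d
  layer 3 (weathered basalt): t_3 = 4.32 × 0.08 / 0.5760 = 0.6000 d
Total t = Σ t_i = 8.627 days.

8.63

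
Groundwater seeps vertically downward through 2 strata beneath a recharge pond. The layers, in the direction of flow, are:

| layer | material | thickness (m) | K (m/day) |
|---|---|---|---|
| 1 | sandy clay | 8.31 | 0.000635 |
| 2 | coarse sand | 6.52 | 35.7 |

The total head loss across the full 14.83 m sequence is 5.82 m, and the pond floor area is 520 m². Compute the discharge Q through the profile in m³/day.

Flow is perpendicular to layering, so the layers act in series and the equivalent K is the thickness-weighted harmonic mean.
Total thickness L = 8.31 + 6.52 = 14.83 m.
Σ(b_i/K_i) = 8.31/0.000635 + 6.52/35.7 = 13087 d.
K_eq = L / Σ(b_i/K_i) = 14.83 / 13087 = 0.001133 m/day.
Q = K_eq · A · (Δh/L) = 0.001133 × 520 × (5.82/14.83) = 0.2313 m³/day.

0.231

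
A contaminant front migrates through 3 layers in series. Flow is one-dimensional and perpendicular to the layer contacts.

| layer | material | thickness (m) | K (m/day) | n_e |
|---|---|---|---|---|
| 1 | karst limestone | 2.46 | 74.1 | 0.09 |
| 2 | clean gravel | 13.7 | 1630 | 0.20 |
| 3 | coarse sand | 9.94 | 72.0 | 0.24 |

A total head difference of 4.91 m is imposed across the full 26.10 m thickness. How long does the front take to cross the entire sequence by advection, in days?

0.196

With flow normal to the layers, continuity requires the same specific discharge q through every layer.
Σ(b_i/K_i) = 2.46/74.1 + 13.7/1630 + 9.94/72.0 = 0.1797 d.
q = Δh / Σ(b_i/K_i) = 4.91 / 0.1797 = 27.33 m/day.
In each layer the seepage velocity is v_i = q/n_i, so the layer transit time is t_i = b_i·n_i / q:
  layer 1 (karst limestone): t_1 = 2.46 × 0.09 / 27.33 = 0.008101 d
  layer 2 (clean gravel): t_2 = 13.7 × 0.20 / 27.33 = 0.1003 d
  layer 3 (coarse sand): t_3 = 9.94 × 0.24 / 27.33 = 0.08729 d
Total t = Σ t_i = 0.1956 days.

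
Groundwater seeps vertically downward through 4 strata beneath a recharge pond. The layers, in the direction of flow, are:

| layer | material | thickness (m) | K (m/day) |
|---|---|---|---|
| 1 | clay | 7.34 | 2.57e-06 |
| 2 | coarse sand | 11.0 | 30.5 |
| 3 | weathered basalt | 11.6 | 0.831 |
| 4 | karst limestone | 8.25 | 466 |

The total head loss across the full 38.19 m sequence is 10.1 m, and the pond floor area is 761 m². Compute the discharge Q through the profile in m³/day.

0.00269

Flow is perpendicular to layering, so the layers act in series and the equivalent K is the thickness-weighted harmonic mean.
Total thickness L = 7.34 + 11.0 + 11.6 + 8.25 = 38.19 m.
Σ(b_i/K_i) = 7.34/2.57e-06 + 11.0/30.5 + 11.6/0.831 + 8.25/466 = 2.856e+06 d.
K_eq = L / Σ(b_i/K_i) = 38.19 / 2.856e+06 = 1.337e-05 m/day.
Q = K_eq · A · (Δh/L) = 1.337e-05 × 761 × (10.1/38.19) = 0.002691 m³/day.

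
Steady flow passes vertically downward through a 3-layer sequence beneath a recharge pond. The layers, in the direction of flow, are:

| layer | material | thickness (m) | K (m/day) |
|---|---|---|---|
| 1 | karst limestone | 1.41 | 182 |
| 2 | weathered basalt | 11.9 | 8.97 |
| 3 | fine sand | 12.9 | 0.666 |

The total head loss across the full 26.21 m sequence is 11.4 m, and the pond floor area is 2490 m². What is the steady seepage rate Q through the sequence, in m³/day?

1370

Flow is perpendicular to layering, so the layers act in series and the equivalent K is the thickness-weighted harmonic mean.
Total thickness L = 1.41 + 11.9 + 12.9 = 26.21 m.
Σ(b_i/K_i) = 1.41/182 + 11.9/8.97 + 12.9/0.666 = 20.70 d.
K_eq = L / Σ(b_i/K_i) = 26.21 / 20.70 = 1.266 m/day.
Q = K_eq · A · (Δh/L) = 1.266 × 2490 × (11.4/26.21) = 1371 m³/day.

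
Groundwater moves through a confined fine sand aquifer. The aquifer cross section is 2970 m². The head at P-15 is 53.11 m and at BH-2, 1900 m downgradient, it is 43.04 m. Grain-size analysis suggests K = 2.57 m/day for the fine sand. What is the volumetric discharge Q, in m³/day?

Hydraulic gradient i = (53.11 − 43.04) / 1900 = 10.07 / 1900 = 0.005300.
Darcy's law: Q = K · A · i = 2.570 × 2970 × 0.005300 = 40.45 m³/day.

40.5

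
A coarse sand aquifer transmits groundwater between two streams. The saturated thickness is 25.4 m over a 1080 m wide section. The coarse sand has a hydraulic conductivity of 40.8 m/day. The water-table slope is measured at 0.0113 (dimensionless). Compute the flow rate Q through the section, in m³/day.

12600

Cross-sectional area A = 1080 × 25.4 = 27432 m².
Hydraulic gradient i = 0.0113.
Darcy's law: Q = K · A · i = 40.80 × 27432 × 0.01130 = 12647 m³/day.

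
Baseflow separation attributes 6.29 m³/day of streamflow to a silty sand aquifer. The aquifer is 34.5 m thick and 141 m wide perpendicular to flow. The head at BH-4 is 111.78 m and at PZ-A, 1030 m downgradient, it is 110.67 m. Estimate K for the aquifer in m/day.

1.20

Cross-sectional area A = 141 × 34.5 = 4864 m².
Hydraulic gradient i = (111.78 − 110.67) / 1030 = 1.11 / 1030 = 0.001078.
From Q = K·A·i, K = Q / (A·i) = 6.29 / (4864 × 0.001078) = 1.200 m/day.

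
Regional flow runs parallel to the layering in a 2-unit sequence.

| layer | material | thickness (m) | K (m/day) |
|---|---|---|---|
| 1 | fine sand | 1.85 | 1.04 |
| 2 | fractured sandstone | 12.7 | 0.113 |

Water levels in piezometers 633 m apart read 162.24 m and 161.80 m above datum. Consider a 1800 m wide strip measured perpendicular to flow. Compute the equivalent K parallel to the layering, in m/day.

0.231

Flow is parallel to layering, so each bed carries its own Darcy discharge and the transmissivities add.
Σ(K_i·b_i) = 1.04×1.85 + 0.113×12.7 = 3.359 m²/day.
Total thickness b = 14.55 m, so K_eq = Σ(K_i·b_i)/b = 0.2309 m/day.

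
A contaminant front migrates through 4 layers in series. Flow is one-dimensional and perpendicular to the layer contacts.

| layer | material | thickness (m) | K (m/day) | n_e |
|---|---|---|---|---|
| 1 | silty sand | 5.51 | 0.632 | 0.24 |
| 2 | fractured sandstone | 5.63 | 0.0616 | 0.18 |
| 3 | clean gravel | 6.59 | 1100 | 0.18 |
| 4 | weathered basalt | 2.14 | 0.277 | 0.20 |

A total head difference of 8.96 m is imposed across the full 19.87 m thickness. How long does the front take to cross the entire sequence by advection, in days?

47.5

With flow normal to the layers, continuity requires the same specific discharge q through every layer.
Σ(b_i/K_i) = 5.51/0.632 + 5.63/0.0616 + 6.59/1100 + 2.14/0.277 = 107.8 d.
q = Δh / Σ(b_i/K_i) = 8.96 / 107.8 = 0.08308 m/day.
In each layer the seepage velocity is v_i = q/n_i, so the layer transit time is t_i = b_i·n_i / q:
  layer 1 (silty sand): t_1 = 5.51 × 0.24 / 0.08308 = 15.92 d
  layer 2 (fractured sandstone): t_2 = 5.63 × 0.18 / 0.08308 = 12.20 d
  layer 3 (clean gravel): t_3 = 6.59 × 0.18 / 0.08308 = 14.28 d
  layer 4 (weathered basalt): t_4 = 2.14 × 0.20 / 0.08308 = 5.152 d
Total t = Σ t_i = 47.54 days.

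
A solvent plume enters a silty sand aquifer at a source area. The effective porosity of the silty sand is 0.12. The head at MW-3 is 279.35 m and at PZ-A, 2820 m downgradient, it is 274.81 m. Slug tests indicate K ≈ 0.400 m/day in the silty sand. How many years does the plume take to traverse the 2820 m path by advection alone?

Hydraulic gradient i = (279.35 − 274.81) / 2820 = 4.54 / 2820 = 0.001610.
Darcy flux q = K · i = 0.4000 × 0.001610 = 0.0006440 m/day.
Seepage velocity v = q / n_e = 0.0006440 / 0.12 = 0.005366 m/day.
Travel time t = L / v = 2820 / 0.005366 = 5.255e+05 days = 1439 years.

1440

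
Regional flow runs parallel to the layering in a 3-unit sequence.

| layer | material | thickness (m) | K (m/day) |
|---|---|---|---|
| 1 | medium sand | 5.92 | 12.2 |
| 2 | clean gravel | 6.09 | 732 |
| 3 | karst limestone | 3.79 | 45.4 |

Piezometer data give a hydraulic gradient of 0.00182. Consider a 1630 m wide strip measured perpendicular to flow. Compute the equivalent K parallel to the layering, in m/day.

Flow is parallel to layering, so each bed carries its own Darcy discharge and the transmissivities add.
Σ(K_i·b_i) = 12.2×5.92 + 732×6.09 + 45.4×3.79 = 4702 m²/day.
Total thickness b = 15.80 m, so K_eq = Σ(K_i·b_i)/b = 297.6 m/day.

298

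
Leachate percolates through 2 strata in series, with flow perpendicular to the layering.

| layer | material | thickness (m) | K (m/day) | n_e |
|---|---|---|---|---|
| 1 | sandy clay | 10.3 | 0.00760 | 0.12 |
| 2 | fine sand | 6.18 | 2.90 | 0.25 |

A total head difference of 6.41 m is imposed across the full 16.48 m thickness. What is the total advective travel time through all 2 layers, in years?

1.61

With flow normal to the layers, continuity requires the same specific discharge q through every layer.
Σ(b_i/K_i) = 10.3/0.00760 + 6.18/2.90 = 1357 d.
q = Δh / Σ(b_i/K_i) = 6.41 / 1357 = 0.004722 m/day.
In each layer the seepage velocity is v_i = q/n_i, so the layer transit time is t_i = b_i·n_i / q:
  layer 1 (sandy clay): t_1 = 10.3 × 0.12 / 0.004722 = 261.7 d
  layer 2 (fine sand): t_2 = 6.18 × 0.25 / 0.004722 = 327.2 d
Total t = Σ t_i = 588.9 days = 1.612 years.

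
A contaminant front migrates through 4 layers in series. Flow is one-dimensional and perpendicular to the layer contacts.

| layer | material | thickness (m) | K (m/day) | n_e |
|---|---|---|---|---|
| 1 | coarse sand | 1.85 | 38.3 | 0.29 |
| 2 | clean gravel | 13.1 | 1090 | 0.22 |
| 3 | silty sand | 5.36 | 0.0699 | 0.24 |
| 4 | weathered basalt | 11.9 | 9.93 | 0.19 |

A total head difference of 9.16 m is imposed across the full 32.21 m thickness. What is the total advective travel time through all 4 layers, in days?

With flow normal to the layers, continuity requires the same specific discharge q through every layer.
Σ(b_i/K_i) = 1.85/38.3 + 13.1/1090 + 5.36/0.0699 + 11.9/9.93 = 77.94 d.
q = Δh / Σ(b_i/K_i) = 9.16 / 77.94 = 0.1175 m/day.
In each layer the seepage velocity is v_i = q/n_i, so the layer transit time is t_i = b_i·n_i / q:
  layer 1 (coarse sand): t_1 = 1.85 × 0.29 / 0.1175 = 4.565 d
  layer 2 (clean gravel): t_2 = 13.1 × 0.22 / 0.1175 = 24.52 d
  layer 3 (silty sand): t_3 = 5.36 × 0.24 / 0.1175 = 10.95 d
  layer 4 (weathered basalt): t_4 = 11.9 × 0.19 / 0.1175 = 19.24 d
Total t = Σ t_i = 59.27 days.

59.3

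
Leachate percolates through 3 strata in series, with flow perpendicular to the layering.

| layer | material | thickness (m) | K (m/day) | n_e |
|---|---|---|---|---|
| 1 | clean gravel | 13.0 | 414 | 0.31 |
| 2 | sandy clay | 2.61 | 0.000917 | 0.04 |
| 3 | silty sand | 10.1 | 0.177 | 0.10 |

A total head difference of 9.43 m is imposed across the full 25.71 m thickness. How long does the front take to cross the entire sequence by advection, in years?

4.34

With flow normal to the layers, continuity requires the same specific discharge q through every layer.
Σ(b_i/K_i) = 13.0/414 + 2.61/0.000917 + 10.1/0.177 = 2903 d.
q = Δh / Σ(b_i/K_i) = 9.43 / 2903 = 0.003248 m/day.
In each layer the seepage velocity is v_i = q/n_i, so the layer transit time is t_i = b_i·n_i / q:
  layer 1 (clean gravel): t_1 = 13.0 × 0.31 / 0.003248 = 1241 d
  layer 2 (sandy clay): t_2 = 2.61 × 0.04 / 0.003248 = 32.14 d
  layer 3 (silty sand): t_3 = 10.1 × 0.10 / 0.003248 = 311.0 d
Total t = Σ t_i = 1584 days = 4.336 years.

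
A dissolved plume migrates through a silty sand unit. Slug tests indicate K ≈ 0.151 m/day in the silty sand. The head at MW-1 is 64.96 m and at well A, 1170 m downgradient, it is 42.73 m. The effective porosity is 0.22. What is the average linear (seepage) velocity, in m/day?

Hydraulic gradient i = (64.96 − 42.73) / 1170 = 22.23 / 1170 = 0.01900.
Darcy flux q = K · i = 0.1510 × 0.01900 = 0.002869 m/day.
Seepage velocity v = q / n_e = 0.002869 / 0.22 = 0.01304 m/day.

0.0130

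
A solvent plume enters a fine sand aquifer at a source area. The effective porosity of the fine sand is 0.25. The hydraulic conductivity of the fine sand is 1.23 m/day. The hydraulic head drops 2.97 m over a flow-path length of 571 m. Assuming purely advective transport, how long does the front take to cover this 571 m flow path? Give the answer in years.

Hydraulic gradient i = Δh / L = 2.97 / 571 = 0.005201.
Darcy flux q = K · i = 1.230 × 0.005201 = 0.006398 m/day.
Seepage velocity v = q / n_e = 0.006398 / 0.25 = 0.02559 m/day.
Travel time t = L / v = 571 / 0.02559 = 22313 days = 61.09 years.

61.1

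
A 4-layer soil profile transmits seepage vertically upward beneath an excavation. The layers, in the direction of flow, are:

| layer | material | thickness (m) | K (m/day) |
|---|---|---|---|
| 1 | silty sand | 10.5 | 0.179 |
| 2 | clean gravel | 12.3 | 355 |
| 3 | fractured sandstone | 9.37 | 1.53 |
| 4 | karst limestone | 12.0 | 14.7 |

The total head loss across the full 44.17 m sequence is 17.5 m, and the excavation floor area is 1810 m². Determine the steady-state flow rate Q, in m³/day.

Flow is perpendicular to layering, so the layers act in series and the equivalent K is the thickness-weighted harmonic mean.
Total thickness L = 10.5 + 12.3 + 9.37 + 12.0 = 44.17 m.
Σ(b_i/K_i) = 10.5/0.179 + 12.3/355 + 9.37/1.53 + 12.0/14.7 = 65.63 d.
K_eq = L / Σ(b_i/K_i) = 44.17 / 65.63 = 0.6730 m/day.
Q = K_eq · A · (Δh/L) = 0.6730 × 1810 × (17.5/44.17) = 482.6 m³/day.

483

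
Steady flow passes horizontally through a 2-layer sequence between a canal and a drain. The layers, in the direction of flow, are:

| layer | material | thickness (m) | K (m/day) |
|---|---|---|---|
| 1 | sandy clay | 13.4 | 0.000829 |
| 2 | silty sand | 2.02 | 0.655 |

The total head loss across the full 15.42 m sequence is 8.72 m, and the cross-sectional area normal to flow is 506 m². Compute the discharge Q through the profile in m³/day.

Flow is perpendicular to layering, so the layers act in series and the equivalent K is the thickness-weighted harmonic mean.
Total thickness L = 13.4 + 2.02 = 15.42 m.
Σ(b_i/K_i) = 13.4/0.000829 + 2.02/0.655 = 16167 d.
K_eq = L / Σ(b_i/K_i) = 15.42 / 16167 = 0.0009538 m/day.
Q = K_eq · A · (Δh/L) = 0.0009538 × 506 × (8.72/15.42) = 0.2729 m³/day.

0.273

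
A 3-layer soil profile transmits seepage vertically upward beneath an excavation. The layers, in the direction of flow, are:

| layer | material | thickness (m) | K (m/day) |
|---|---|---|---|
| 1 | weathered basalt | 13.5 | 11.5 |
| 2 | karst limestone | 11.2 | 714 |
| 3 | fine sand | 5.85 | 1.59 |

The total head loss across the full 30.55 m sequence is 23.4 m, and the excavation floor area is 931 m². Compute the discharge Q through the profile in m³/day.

Flow is perpendicular to layering, so the layers act in series and the equivalent K is the thickness-weighted harmonic mean.
Total thickness L = 13.5 + 11.2 + 5.85 = 30.55 m.
Σ(b_i/K_i) = 13.5/11.5 + 11.2/714 + 5.85/1.59 = 4.869 d.
K_eq = L / Σ(b_i/K_i) = 30.55 / 4.869 = 6.275 m/day.
Q = K_eq · A · (Δh/L) = 6.275 × 931 × (23.4/30.55) = 4474 m³/day.

4470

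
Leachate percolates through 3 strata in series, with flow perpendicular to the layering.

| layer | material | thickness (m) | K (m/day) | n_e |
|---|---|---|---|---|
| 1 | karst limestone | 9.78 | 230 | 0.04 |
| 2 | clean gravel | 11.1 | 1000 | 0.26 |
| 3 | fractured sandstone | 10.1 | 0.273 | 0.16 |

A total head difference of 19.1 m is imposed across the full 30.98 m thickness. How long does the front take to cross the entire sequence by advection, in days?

9.49

With flow normal to the layers, continuity requires the same specific discharge q through every layer.
Σ(b_i/K_i) = 9.78/230 + 11.1/1000 + 10.1/0.273 = 37.05 d.
q = Δh / Σ(b_i/K_i) = 19.1 / 37.05 = 0.5155 m/day.
In each layer the seepage velocity is v_i = q/n_i, so the layer transit time is t_i = b_i·n_i / q:
  layer 1 (karst limestone): t_1 = 9.78 × 0.04 / 0.5155 = 0.7588 d
  layer 2 (clean gravel): t_2 = 11.1 × 0.26 / 0.5155 = 5.598 d
  layer 3 (fractured sandstone): t_3 = 10.1 × 0.16 / 0.5155 = 3.135 d
Total t = Σ t_i = 9.492 days.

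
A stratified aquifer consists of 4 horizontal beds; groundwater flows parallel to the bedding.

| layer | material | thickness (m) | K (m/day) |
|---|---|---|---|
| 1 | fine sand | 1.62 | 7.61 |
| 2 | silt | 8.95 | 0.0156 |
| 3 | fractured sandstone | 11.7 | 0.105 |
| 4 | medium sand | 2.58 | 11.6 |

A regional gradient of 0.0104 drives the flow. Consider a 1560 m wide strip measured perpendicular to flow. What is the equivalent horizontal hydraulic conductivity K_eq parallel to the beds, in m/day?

Flow is parallel to layering, so each bed carries its own Darcy discharge and the transmissivities add.
Σ(K_i·b_i) = 7.61×1.62 + 0.0156×8.95 + 0.105×11.7 + 11.6×2.58 = 43.62 m²/day.
Total thickness b = 24.85 m, so K_eq = Σ(K_i·b_i)/b = 1.756 m/day.

1.76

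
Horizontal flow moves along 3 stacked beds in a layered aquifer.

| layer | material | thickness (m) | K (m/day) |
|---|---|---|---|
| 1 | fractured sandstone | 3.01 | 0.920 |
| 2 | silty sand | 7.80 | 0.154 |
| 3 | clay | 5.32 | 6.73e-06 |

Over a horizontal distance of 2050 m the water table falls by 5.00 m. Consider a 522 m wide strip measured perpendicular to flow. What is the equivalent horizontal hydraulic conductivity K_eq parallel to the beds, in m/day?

0.246

Flow is parallel to layering, so each bed carries its own Darcy discharge and the transmissivities add.
Σ(K_i·b_i) = 0.920×3.01 + 0.154×7.80 + 6.73e-06×5.32 = 3.970 m²/day.
Total thickness b = 16.13 m, so K_eq = Σ(K_i·b_i)/b = 0.2462 m/day.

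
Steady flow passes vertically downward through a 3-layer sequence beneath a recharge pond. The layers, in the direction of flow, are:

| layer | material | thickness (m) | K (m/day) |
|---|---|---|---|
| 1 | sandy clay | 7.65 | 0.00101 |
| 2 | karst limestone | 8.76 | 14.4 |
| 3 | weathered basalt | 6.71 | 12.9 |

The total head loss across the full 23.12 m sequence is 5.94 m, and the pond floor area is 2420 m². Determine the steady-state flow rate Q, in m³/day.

Flow is perpendicular to layering, so the layers act in series and the equivalent K is the thickness-weighted harmonic mean.
Total thickness L = 7.65 + 8.76 + 6.71 = 23.12 m.
Σ(b_i/K_i) = 7.65/0.00101 + 8.76/14.4 + 6.71/12.9 = 7575 d.
K_eq = L / Σ(b_i/K_i) = 23.12 / 7575 = 0.003052 m/day.
Q = K_eq · A · (Δh/L) = 0.003052 × 2420 × (5.94/23.12) = 1.898 m³/day.

1.90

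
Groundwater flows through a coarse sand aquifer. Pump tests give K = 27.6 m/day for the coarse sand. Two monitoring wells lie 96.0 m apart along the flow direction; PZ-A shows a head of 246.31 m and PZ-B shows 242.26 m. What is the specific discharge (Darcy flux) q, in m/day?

Hydraulic gradient i = (246.31 − 242.26) / 96.0 = 4.05 / 96.0 = 0.04219.
Specific discharge q = K · i = 27.60 × 0.04219 = 1.164 m/day.

1.16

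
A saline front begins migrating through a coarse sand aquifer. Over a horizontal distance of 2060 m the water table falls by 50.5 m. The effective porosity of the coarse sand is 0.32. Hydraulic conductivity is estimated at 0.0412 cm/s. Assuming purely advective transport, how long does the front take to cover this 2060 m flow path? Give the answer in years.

Convert K: 0.0412 cm/s × 864 = 35.60 m/day.
Hydraulic gradient i = Δh / L = 50.5 / 2060 = 0.02451.
Darcy flux q = K · i = 35.60 × 0.02451 = 0.8726 m/day.
Seepage velocity v = q / n_e = 0.8726 / 0.32 = 2.727 m/day.
Travel time t = L / v = 2060 / 2.727 = 755.4 days = 2.068 years.

2.07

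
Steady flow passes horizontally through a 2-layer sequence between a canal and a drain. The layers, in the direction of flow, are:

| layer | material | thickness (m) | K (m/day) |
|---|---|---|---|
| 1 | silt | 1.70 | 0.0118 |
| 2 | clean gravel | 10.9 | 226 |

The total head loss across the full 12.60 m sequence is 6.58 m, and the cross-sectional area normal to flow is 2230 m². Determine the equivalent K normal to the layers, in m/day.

Flow is perpendicular to layering, so the layers act in series and the equivalent K is the thickness-weighted harmonic mean.
Total thickness L = 1.70 + 10.9 = 12.60 m.
Σ(b_i/K_i) = 1.70/0.0118 + 10.9/226 = 144.1 d.
K_eq = L / Σ(b_i/K_i) = 12.60 / 144.1 = 0.08743 m/day.

0.0874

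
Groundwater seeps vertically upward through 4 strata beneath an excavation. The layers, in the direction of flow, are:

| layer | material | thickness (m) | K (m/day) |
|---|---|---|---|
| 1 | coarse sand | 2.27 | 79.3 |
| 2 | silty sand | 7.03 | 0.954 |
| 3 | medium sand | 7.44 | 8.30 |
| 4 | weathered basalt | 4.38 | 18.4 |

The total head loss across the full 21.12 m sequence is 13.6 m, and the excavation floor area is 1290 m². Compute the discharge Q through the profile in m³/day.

Flow is perpendicular to layering, so the layers act in series and the equivalent K is the thickness-weighted harmonic mean.
Total thickness L = 2.27 + 7.03 + 7.44 + 4.38 = 21.12 m.
Σ(b_i/K_i) = 2.27/79.3 + 7.03/0.954 + 7.44/8.30 + 4.38/18.4 = 8.532 d.
K_eq = L / Σ(b_i/K_i) = 21.12 / 8.532 = 2.475 m/day.
Q = K_eq · A · (Δh/L) = 2.475 × 1290 × (13.6/21.12) = 2056 m³/day.

2060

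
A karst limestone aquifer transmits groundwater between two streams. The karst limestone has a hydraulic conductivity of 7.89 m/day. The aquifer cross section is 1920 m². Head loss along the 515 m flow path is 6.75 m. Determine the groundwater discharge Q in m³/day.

199

Hydraulic gradient i = Δh / L = 6.75 / 515 = 0.01311.
Darcy's law: Q = K · A · i = 7.890 × 1920 × 0.01311 = 198.6 m³/day.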